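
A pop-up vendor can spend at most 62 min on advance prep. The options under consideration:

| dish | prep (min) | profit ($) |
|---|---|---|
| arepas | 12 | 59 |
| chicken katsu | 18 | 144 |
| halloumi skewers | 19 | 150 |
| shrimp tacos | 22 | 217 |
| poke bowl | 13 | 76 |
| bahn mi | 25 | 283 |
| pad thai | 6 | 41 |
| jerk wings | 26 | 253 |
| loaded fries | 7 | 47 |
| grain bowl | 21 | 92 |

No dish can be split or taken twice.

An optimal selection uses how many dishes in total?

The maximum profit within 62 min is 588.
One optimal bundle: shrimp tacos + bahn mi + pad thai + loaded fries (60 min).
All optima have 4 dishes.

4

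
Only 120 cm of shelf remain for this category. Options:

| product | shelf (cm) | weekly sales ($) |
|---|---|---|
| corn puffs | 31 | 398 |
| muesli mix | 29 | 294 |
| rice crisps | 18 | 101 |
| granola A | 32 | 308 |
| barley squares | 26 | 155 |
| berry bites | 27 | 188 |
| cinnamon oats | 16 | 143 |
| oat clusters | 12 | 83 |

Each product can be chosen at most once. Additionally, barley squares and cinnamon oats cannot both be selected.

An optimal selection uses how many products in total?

5

The maximum weekly sales within 120 cm is 1226.
One optimal bundle: corn puffs + muesli mix + granola A + cinnamon oats + oat clusters (120 cm).
All optima have 5 products.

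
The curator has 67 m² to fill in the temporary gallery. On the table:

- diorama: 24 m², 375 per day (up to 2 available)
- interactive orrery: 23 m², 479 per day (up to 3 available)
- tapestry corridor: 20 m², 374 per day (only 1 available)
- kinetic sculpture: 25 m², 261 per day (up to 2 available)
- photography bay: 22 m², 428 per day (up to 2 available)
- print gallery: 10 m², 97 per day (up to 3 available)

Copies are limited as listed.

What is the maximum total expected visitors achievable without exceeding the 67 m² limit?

1335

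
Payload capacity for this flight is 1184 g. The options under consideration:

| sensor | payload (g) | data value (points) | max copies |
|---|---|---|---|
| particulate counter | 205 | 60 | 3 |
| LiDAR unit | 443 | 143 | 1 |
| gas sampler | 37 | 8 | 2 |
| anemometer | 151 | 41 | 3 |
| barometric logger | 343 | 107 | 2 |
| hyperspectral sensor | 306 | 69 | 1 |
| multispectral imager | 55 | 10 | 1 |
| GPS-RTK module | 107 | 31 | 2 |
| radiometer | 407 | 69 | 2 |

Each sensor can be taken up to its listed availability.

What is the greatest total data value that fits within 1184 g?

367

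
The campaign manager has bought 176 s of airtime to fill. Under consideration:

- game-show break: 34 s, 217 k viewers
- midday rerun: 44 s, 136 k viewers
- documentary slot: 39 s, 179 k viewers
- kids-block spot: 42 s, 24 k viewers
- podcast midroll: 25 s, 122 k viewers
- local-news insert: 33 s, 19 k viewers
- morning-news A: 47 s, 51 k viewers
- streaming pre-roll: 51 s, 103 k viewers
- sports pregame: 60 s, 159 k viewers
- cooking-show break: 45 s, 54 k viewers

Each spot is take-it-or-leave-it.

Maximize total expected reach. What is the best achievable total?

Taking the top-ratio spots first gives game-show break + midday rerun + documentary slot + podcast midroll + local-news insert for 673 (175 s).
Dropping midday rerun and local-news insert frees 77 s; slotting in sports pregame (60 s) lifts the total to 677 at 158 s.
That's the maximum — no swap from here does better than 677.

677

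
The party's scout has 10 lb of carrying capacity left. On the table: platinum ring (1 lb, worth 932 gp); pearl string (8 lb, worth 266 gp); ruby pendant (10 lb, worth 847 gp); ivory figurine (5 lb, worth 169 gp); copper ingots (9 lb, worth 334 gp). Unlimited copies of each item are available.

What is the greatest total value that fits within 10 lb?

The ratio ordering already packs tightly: 10×platinum ring, 10 lb, 9320.
That's the maximum — no swap from here does better than 9320.

9320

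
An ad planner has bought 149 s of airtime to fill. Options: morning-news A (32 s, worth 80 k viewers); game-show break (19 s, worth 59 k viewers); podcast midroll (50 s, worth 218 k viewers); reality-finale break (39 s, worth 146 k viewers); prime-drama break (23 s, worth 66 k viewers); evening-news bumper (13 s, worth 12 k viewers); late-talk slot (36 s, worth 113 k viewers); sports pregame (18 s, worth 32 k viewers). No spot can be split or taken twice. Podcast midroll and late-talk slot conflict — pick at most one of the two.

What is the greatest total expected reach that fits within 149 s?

Taking game-show break + podcast midroll + reality-finale break + prime-drama break + sports pregame: 149 s used, 521 in expected reach.
Next best is morning-news A + podcast midroll + reality-finale break + prime-drama break at 510 (144 s) — short by 11.

521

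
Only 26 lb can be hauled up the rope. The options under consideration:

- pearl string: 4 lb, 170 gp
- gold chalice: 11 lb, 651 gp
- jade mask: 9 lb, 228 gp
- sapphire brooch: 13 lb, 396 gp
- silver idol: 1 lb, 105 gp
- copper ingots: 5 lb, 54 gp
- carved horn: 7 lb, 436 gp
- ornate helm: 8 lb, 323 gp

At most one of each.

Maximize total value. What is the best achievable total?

1410

Filling by ratio: pearl string + gold chalice + silver idol + carved horn for 1362, with 3 lb left unused.
Dropping pearl string and silver idol frees 5 lb; slotting in ornate helm (8 lb) lifts the total to 1410 at 26 lb.
The closest alternative, pearl string + gold chalice + silver idol + carved horn, reaches only 1362.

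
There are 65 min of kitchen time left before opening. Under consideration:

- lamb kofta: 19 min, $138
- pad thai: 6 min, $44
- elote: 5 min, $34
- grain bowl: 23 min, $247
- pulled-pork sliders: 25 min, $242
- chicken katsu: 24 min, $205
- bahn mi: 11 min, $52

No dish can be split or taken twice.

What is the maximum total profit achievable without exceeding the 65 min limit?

585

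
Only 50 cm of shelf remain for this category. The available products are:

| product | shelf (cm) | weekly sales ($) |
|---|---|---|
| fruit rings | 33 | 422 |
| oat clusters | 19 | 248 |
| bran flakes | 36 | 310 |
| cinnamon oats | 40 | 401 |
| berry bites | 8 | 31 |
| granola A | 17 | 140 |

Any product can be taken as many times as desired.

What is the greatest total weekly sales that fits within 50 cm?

562

A density-first pass picks 2×oat clusters + berry bites — 527 at 46 cm.
Dropping 2×oat clusters and berry bites frees 46 cm; slotting in fruit rings + granola A (50 cm) lifts the total to 562 at 50 cm.
Every other selection either busts 50 cm or fails to beat 562.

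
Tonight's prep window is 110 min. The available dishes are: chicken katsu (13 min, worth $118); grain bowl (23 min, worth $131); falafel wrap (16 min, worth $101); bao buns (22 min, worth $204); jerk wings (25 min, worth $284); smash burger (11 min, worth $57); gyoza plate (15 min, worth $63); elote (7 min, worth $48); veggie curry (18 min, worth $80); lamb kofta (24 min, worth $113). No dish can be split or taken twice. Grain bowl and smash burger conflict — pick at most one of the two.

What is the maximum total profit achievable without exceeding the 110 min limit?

886

Taking chicken katsu + grain bowl + falafel wrap + bao buns + jerk wings + elote: 106 min used, 886 in profit.
Next best is chicken katsu + falafel wrap + bao buns + jerk wings + smash burger + gyoza plate + elote at 875 (109 min) — short by 11.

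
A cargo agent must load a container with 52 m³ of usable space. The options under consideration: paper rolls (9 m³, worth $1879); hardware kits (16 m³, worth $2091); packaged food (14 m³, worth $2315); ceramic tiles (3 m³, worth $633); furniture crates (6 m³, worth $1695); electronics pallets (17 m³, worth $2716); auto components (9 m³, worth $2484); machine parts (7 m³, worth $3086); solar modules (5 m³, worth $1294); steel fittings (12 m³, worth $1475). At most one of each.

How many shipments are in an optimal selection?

6

Best achievable revenue is 12753.
One optimal bundle: paper rolls + packaged food + furniture crates + auto components + machine parts + solar modules (50 m³).
All optima have 6 shipments.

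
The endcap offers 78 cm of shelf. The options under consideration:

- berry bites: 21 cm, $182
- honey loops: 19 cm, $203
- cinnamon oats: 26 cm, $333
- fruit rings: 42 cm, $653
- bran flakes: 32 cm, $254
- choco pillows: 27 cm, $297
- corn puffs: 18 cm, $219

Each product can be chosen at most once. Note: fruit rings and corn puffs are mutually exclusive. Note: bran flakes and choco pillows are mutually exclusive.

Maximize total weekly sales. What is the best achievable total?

Cinnamon oats + fruit rings uses 68 of the 78 cm and totals 986.

986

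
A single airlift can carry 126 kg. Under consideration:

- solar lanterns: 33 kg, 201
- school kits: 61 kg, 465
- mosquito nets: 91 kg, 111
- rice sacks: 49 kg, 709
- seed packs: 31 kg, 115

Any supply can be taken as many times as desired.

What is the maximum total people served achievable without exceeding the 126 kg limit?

1418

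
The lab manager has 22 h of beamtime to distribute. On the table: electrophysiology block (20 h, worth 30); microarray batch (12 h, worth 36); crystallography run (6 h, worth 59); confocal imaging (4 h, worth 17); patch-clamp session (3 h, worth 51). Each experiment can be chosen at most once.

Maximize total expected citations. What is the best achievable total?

146

Density check — patch-clamp session 17.00, crystallography run 9.83, confocal imaging 4.25, microarray batch 3.00 are the best per h.
A density-first pass picks crystallography run + confocal imaging + patch-clamp session — 127 at 13 h.
The 4 h tied up in confocal imaging is better spent on microarray batch — total rises to 146 (21 h).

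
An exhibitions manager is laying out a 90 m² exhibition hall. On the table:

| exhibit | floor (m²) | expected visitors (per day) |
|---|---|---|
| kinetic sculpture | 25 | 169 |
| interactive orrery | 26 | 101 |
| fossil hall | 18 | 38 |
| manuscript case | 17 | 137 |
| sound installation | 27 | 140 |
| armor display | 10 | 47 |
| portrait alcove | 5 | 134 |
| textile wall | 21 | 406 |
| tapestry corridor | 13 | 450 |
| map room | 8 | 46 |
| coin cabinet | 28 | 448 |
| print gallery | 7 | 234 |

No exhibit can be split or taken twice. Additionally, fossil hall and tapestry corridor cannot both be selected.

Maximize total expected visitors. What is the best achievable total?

1719

The ratio heuristic lands on portrait alcove + textile wall + tapestry corridor + map room + coin cabinet + print gallery (1718) but leaves 8 m² idle.
Replace map room with armor display: the trade gains 1 net, giving 1719 at 84 m².
Every other selection either busts 90 m² or breaks a pairing rule or fails to beat 1719.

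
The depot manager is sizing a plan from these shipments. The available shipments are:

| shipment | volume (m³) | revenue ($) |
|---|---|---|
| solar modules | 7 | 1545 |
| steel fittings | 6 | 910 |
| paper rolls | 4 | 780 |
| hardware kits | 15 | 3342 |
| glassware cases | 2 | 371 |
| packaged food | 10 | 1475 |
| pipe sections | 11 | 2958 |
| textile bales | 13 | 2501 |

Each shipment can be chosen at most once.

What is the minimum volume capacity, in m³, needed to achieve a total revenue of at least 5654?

24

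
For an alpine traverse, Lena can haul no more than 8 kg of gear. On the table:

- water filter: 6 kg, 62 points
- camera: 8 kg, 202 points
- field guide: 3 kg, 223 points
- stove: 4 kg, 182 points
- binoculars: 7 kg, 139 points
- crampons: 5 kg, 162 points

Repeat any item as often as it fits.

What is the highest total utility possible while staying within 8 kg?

446

Density check — field guide 74.33, stove 45.50, crampons 32.40 are the best per kg.
Taking 2×field guide: 6 kg used, 446 in utility.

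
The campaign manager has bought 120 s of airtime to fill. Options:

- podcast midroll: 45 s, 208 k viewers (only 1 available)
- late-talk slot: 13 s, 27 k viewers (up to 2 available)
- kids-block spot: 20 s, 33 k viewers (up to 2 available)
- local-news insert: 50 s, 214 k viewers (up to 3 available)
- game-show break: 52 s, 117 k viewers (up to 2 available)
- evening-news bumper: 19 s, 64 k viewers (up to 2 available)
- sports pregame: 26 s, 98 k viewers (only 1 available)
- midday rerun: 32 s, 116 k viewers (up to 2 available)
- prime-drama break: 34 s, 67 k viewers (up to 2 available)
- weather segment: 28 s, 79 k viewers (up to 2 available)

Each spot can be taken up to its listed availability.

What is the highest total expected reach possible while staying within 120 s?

Density check — podcast midroll 4.62, local-news insert 4.28, sports pregame 3.77 are the best per s.
The ratio heuristic lands on podcast midroll + local-news insert + evening-news bumper (486) but leaves 6 s idle.
The 45 s tied up in podcast midroll is better spent on local-news insert — total rises to 492 (119 s).

492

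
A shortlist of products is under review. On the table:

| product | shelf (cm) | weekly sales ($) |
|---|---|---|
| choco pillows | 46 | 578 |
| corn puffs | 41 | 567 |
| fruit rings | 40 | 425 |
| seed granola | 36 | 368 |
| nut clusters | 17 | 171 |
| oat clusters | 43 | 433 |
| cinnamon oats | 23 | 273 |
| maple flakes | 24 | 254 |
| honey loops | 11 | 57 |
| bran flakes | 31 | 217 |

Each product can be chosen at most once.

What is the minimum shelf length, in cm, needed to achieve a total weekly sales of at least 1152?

98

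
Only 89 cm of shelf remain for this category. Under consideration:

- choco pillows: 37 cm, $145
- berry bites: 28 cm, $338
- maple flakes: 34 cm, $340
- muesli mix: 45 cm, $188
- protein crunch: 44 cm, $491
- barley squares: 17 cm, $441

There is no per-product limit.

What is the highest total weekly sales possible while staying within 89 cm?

2205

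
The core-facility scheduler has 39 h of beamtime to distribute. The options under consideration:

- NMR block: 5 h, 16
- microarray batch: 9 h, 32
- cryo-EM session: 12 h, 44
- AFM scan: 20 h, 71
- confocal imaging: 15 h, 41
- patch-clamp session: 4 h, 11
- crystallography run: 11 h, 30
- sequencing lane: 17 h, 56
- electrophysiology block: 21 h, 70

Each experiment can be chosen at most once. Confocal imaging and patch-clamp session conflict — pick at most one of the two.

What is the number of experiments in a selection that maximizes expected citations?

3

Best achievable expected citations is 132.
For example microarray batch + cryo-EM session + sequencing lane achieves it, using 38 h.
Any selection reaching 132 contains exactly 3 experiments.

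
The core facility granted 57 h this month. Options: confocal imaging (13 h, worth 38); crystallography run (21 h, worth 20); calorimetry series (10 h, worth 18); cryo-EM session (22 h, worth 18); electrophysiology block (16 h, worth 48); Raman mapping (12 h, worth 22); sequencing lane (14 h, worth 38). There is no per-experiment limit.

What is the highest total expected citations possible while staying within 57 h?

162

Density check — electrophysiology block 3.00, confocal imaging 2.92, sequencing lane 2.71 are the best per h.
Filling by ratio: 3×electrophysiology block for 144, with 9 h left unused.
The 32 h tied up in 2×electrophysiology block is better spent on 3×confocal imaging — total rises to 162 (55 h).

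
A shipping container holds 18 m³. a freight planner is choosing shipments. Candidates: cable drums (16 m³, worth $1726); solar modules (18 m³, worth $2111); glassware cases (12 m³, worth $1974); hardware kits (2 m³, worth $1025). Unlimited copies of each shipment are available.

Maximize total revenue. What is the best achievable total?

9225

9×hardware kits uses 18 of the 18 m³ and totals 9225.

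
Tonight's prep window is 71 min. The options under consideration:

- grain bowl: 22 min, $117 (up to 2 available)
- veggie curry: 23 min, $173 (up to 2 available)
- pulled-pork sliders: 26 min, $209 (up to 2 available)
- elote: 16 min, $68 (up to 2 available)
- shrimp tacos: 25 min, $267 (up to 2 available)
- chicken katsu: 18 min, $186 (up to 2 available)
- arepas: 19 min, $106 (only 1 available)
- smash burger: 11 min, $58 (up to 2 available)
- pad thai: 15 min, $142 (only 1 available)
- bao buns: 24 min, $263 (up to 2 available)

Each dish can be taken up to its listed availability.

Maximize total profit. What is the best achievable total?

720

Density check — bao buns 10.96, shrimp tacos 10.68, chicken katsu 10.33 are the best per min.
The ratio heuristic lands on chicken katsu + 2×bao buns (712) but leaves 5 min idle.
The 48 min tied up in 2×bao buns is better spent on 2×shrimp tacos — total rises to 720 (68 min).
The spare 3 min is too small for any remaining dish, and no exchange beats 720.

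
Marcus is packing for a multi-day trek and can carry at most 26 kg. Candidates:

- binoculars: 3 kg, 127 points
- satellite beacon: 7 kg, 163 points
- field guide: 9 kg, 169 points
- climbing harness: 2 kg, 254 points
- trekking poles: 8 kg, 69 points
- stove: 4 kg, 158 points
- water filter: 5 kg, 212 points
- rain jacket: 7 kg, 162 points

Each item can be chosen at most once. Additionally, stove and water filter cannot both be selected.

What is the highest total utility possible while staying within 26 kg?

925

Best packing: binoculars + satellite beacon + field guide + climbing harness + water filter — 26 kg, 925 total.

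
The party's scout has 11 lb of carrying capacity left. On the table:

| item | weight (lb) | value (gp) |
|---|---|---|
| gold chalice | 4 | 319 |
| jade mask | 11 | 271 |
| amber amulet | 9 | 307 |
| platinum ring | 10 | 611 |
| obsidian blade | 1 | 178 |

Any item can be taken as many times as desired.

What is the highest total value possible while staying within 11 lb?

1958

Taking 11×obsidian blade: 11 lb used, 1958 in value.
Every other selection either busts 11 lb or fails to beat 1958.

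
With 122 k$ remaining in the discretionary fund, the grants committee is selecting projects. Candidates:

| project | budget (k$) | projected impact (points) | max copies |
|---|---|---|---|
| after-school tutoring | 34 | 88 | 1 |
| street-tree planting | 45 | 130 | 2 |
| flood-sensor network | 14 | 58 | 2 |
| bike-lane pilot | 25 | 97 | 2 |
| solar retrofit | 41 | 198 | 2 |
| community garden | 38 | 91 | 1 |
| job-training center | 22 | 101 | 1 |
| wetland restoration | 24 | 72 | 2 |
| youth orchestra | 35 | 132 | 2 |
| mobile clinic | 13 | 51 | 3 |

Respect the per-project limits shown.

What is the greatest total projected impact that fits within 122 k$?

556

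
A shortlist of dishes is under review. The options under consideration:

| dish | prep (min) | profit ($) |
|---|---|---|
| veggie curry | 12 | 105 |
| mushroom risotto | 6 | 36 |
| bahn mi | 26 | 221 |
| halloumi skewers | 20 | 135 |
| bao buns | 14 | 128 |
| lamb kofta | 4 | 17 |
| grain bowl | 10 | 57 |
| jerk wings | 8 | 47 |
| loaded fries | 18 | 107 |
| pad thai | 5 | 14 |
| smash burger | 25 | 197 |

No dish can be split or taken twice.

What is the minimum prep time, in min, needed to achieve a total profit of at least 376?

Look for the lowest-prep combination reaching 376.
mushroom risotto + bahn mi + bao buns: 385 profit at 46 min.
Any bundle with less than 46 min falls short of 376.

46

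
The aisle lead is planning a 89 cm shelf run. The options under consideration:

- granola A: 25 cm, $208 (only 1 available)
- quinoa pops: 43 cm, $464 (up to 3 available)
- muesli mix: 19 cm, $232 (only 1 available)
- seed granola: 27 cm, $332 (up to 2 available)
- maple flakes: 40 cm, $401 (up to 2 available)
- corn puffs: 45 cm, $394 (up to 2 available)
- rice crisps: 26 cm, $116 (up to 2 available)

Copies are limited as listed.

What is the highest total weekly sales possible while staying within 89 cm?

1028

By weekly sales per cm: seed granola 12.30, muesli mix 12.21, quinoa pops 10.79 lead.
Filling by ratio: muesli mix + 2×seed granola for 896, with 16 cm left unused.
Replace seed granola with quinoa pops: the trade gains 132 net, giving 1028 at 89 cm.
Nothing else within 89 cm beats 1028.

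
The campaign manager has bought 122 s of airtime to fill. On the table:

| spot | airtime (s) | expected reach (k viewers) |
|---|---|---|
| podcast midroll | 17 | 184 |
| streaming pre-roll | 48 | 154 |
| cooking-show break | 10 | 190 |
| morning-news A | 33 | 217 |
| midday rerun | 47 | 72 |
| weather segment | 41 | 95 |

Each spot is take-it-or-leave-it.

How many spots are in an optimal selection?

4

Optimal total is 745.
For example podcast midroll + streaming pre-roll + cooking-show break + morning-news A achieves it, using 108 s.
Every optimal selection uses 4 spots.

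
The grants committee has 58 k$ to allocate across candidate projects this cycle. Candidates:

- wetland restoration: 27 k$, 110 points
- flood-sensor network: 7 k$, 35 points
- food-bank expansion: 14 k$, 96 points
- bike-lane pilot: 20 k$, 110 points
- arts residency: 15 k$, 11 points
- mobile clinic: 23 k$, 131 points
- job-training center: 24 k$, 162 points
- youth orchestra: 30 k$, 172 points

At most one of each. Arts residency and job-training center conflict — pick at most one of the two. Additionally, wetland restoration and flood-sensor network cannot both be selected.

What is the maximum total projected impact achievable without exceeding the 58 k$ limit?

Taking food-bank expansion + bike-lane pilot + job-training center: 58 k$ used, 368 in projected impact.
That's the maximum — no feasible swap from here does better than 368.

368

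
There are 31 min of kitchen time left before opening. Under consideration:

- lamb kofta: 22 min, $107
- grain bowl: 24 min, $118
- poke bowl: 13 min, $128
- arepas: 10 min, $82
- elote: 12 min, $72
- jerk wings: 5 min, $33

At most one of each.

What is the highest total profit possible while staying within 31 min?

243

Ranking by ratio (profit/min): poke bowl 9.85, arepas 8.20, jerk wings 6.60.
Taking poke bowl + arepas + jerk wings: 28 min used, 243 in profit.
That's the maximum — no swap from here does better than 243.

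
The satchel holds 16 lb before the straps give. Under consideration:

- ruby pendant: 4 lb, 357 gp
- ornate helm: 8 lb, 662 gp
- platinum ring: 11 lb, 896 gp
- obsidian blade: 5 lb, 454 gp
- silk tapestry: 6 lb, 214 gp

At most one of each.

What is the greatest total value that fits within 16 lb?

Density check — obsidian blade 90.80, ruby pendant 89.25, ornate helm 82.75 are the best per lb.
Greedy by ratio would take ruby pendant + obsidian blade + silk tapestry: 15 lb used, total 1025.
Dropping ruby pendant and silk tapestry frees 10 lb; slotting in platinum ring (11 lb) lifts the total to 1350 at 16 lb.

1350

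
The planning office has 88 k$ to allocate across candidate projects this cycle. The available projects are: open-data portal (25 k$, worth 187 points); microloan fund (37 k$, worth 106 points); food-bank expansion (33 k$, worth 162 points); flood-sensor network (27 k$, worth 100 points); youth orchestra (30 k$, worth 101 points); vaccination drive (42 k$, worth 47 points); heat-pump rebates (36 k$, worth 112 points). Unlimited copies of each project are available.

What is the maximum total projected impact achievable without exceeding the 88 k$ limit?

Ranking by ratio (projected impact/k$): open-data portal 7.48, food-bank expansion 4.91, flood-sensor network 3.70.
3×open-data portal uses 75 of the 88 k$ and totals 561.

561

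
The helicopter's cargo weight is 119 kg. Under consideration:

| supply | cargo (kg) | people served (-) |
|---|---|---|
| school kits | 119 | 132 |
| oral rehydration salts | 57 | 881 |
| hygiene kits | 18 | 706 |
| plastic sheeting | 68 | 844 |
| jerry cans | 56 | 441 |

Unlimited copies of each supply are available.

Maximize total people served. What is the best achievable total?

Taking 6×hygiene kits: 108 kg used, 4236 in people served.
No other feasible combination exceeds 4236.

4236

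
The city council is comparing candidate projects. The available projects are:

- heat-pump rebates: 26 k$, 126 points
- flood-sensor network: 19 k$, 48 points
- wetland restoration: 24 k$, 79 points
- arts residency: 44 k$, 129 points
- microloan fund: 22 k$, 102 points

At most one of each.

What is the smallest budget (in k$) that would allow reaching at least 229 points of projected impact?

Need the lightest bundle worth ≥ 229.
flood-sensor network + wetland restoration + microloan fund: 229 projected impact at 65 k$.
Any bundle with less than 65 k$ falls short of 229.

65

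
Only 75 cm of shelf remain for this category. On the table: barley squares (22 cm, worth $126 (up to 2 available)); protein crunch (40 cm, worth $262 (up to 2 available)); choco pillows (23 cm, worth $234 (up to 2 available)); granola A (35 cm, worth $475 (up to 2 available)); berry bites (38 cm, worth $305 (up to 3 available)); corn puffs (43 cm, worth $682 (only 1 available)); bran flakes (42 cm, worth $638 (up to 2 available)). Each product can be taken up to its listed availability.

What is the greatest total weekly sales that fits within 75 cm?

950

Filling by ratio: choco pillows + corn puffs for 916, with 9 cm left unused.
The 66 cm tied up in choco pillows and corn puffs is better spent on 2×granola A — total rises to 950 (70 cm).
The spare 5 cm is too small for any remaining product, and no exchange beats 950.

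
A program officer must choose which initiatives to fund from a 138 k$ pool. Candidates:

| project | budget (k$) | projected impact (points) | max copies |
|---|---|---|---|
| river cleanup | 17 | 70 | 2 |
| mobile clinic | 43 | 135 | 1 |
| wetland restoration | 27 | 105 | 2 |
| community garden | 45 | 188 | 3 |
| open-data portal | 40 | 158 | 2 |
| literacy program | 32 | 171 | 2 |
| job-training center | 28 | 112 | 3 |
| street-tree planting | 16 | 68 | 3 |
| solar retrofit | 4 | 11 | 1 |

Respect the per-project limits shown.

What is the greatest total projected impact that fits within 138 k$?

By projected impact per k$: literacy program 5.34, street-tree planting 4.25, community garden 4.18, river cleanup 4.12 lead.
Taking the top-ratio projects first gives river cleanup + 2×literacy program + 3×street-tree planting + solar retrofit for 627 (133 k$).
Using the slack differently, community garden + 2×literacy program + job-training center comes to 642 at 137 k$.

642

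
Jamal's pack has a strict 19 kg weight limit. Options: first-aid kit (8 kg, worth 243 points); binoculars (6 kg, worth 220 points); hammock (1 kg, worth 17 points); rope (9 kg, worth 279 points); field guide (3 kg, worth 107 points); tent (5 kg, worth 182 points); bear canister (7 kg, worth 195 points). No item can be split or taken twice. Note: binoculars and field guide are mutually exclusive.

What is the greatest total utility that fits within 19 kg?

645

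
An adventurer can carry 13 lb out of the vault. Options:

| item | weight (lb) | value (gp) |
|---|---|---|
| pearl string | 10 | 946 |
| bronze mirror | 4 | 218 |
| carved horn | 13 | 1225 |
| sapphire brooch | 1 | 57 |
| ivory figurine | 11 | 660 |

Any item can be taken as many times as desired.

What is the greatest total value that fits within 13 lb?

1225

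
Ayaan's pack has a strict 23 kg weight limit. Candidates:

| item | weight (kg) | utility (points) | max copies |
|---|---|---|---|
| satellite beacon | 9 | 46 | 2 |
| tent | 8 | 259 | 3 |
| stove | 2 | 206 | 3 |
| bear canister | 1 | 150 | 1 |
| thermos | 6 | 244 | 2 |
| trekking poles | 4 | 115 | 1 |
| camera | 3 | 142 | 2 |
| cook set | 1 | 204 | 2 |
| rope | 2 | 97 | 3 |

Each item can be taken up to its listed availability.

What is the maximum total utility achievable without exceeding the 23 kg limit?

1801

Filling by ratio: 3×stove + bear canister + 2×camera + 2×cook set + 3×rope for 1751, with 2 kg left unused.
Replace 2×rope with thermos: the trade gains 50 net, giving 1801 at 23 kg.
Nothing else within 23 kg beats 1801.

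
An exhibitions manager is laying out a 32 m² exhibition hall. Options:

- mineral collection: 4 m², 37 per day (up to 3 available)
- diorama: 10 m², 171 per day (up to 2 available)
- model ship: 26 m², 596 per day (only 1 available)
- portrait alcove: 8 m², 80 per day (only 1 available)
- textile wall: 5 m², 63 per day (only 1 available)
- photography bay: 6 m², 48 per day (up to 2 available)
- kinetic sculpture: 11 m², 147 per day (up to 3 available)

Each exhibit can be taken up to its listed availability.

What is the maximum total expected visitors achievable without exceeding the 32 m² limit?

Taking model ship + textile wall: 31 m² used, 659 in expected visitors.
No other feasible combination exceeds 659.

659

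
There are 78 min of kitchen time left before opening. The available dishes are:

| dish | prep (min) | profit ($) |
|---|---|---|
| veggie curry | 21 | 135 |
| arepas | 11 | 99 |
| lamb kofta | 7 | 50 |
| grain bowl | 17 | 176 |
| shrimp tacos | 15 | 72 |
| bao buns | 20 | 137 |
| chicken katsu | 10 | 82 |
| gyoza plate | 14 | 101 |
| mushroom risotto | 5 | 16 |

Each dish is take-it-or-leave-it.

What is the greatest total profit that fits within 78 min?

611

Filling by ratio: arepas + lamb kofta + grain bowl + shrimp tacos + chicken katsu + gyoza plate for 580, with 4 min left unused.
The 22 min tied up in lamb kofta and shrimp tacos is better spent on bao buns + mushroom risotto — total rises to 611 (77 min).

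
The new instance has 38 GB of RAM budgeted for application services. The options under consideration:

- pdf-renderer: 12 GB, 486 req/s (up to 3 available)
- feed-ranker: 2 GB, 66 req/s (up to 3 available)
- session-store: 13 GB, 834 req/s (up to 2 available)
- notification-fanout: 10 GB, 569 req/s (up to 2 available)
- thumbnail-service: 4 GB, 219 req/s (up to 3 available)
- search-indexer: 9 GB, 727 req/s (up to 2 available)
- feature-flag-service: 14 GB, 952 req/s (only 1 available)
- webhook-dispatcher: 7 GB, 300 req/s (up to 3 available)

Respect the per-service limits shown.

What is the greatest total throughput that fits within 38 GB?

2691

Feed-ranker + thumbnail-service + 2×search-indexer + feature-flag-service uses 38 of the 38 GB and totals 2691.
That's the maximum — no swap from here does better than 2691.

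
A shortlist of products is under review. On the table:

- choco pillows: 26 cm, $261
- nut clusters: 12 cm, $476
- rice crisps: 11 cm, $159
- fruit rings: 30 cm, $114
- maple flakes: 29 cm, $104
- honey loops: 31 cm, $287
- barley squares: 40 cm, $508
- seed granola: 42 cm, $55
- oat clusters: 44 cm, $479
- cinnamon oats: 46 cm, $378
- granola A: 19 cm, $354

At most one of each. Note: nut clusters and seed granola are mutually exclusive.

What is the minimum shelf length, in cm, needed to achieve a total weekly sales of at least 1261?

71

Minimise cm subject to total weekly sales ≥ 1261.
Taking nut clusters + barley squares + granola A gives 1338 (≥ 1261) for 71 cm.
Any bundle with less than 71 cm falls short of 1261.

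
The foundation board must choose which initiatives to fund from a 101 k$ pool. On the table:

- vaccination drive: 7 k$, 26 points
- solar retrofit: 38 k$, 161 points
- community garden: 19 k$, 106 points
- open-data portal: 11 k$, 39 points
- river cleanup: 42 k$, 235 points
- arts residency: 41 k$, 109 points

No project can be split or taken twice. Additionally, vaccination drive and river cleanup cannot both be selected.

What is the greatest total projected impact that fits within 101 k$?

502

Density check — river cleanup 5.60, community garden 5.58, solar retrofit 4.24, vaccination drive 3.71 are the best per k$.
Best packing: solar retrofit + community garden + river cleanup — 99 k$, 502 total.
Runner-up solar retrofit + open-data portal + river cleanup tops out at 435.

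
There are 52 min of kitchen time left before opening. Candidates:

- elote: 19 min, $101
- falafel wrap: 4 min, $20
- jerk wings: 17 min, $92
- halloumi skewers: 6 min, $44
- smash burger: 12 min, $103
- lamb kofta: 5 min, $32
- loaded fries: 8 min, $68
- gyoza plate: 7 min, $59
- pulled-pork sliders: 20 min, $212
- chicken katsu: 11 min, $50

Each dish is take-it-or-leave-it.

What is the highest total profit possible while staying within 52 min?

474

Ranking by ratio (profit/min): pulled-pork sliders 10.60, smash burger 8.58, loaded fries 8.50, gyoza plate 8.43.
Smash burger + lamb kofta + loaded fries + gyoza plate + pulled-pork sliders uses 52 of the 52 min and totals 474.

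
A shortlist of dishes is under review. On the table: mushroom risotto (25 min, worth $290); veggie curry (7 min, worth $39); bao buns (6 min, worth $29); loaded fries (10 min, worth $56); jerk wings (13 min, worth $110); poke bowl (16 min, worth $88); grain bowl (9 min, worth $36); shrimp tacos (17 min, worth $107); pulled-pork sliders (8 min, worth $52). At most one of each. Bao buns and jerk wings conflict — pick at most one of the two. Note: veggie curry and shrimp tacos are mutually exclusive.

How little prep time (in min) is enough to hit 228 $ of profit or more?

25

Need the lightest bundle worth ≥ 228.
mushroom risotto reaches 290 using 25 min.
No combination under 25 min hits 228.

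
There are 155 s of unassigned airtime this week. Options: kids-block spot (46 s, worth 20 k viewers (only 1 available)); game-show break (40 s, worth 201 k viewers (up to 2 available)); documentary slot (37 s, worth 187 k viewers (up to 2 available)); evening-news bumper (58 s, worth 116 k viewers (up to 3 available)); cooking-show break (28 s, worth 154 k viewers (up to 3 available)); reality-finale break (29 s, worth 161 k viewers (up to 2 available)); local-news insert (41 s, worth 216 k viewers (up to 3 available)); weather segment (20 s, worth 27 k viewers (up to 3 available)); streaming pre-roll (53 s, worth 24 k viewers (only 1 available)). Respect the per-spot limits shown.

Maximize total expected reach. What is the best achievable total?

Greedy by ratio would take 3×cooking-show break + 2×reality-finale break: 142 s used, total 784.
Dropping cooking-show break frees 28 s; slotting in local-news insert (41 s) lifts the total to 846 at 155 s.
That's the maximum — no swap from here does better than 846.

846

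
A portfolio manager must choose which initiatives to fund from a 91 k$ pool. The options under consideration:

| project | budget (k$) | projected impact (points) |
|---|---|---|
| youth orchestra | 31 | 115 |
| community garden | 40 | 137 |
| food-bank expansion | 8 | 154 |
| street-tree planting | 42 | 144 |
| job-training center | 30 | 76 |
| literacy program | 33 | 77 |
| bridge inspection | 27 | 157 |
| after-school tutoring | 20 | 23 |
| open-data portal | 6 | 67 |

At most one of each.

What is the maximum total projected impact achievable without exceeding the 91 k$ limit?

522

Greedy by ratio would take youth orchestra + food-bank expansion + bridge inspection + open-data portal: 72 k$ used, total 493.
Replace youth orchestra with street-tree planting: the trade gains 29 net, giving 522 at 83 k$.
Runner-up community garden + food-bank expansion + bridge inspection + open-data portal tops out at 515.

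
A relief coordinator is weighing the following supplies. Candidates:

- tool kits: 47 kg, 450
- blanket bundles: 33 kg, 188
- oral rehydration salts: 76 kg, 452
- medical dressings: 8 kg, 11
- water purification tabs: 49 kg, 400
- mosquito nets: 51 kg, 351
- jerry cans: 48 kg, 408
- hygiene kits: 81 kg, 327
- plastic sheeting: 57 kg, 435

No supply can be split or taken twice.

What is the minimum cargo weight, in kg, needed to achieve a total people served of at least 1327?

Need the lightest bundle worth ≥ 1327.
tool kits + blanket bundles + water purification tabs + jerry cans: 1446 people served at 177 kg.
Any bundle with less than 177 kg falls short of 1327.

177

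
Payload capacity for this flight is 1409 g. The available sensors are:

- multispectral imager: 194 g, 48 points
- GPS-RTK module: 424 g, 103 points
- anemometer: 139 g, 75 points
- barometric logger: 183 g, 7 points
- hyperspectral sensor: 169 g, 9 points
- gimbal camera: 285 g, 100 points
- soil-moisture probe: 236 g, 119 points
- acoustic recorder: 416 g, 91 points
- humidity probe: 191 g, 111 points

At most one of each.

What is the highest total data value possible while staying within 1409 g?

By data value per g: humidity probe 0.58, anemometer 0.54, soil-moisture probe 0.50 lead.
Filling by ratio: multispectral imager + anemometer + barometric logger + hyperspectral sensor + gimbal camera + soil-moisture probe + humidity probe for 469, with 12 g left unused.
The 546 g tied up in multispectral imager and barometric logger and hyperspectral sensor is better spent on GPS-RTK module — total rises to 508 (1275 g).
Nothing else within 1409 g beats 508.

508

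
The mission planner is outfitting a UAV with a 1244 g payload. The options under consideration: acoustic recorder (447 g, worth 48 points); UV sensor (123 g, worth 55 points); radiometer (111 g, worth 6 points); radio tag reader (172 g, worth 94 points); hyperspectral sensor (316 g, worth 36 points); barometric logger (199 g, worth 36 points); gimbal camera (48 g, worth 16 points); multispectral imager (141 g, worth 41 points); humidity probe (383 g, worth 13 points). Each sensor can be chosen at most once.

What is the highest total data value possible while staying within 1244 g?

296

Ranking by ratio (data value/g): radio tag reader 0.55, UV sensor 0.45, gimbal camera 0.33.
Greedy by ratio would take UV sensor + radiometer + radio tag reader + hyperspectral sensor + barometric logger + gimbal camera + multispectral imager: 1110 g used, total 284.
Replace hyperspectral sensor with acoustic recorder: the trade gains 12 net, giving 296 at 1241 g.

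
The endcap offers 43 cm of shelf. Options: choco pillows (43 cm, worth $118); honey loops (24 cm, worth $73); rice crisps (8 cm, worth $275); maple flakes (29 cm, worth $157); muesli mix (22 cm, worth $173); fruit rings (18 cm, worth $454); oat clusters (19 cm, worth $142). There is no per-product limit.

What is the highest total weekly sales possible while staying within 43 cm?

1375

Taking 5×rice crisps: 40 cm used, 1375 in weekly sales.
No other feasible combination exceeds 1375.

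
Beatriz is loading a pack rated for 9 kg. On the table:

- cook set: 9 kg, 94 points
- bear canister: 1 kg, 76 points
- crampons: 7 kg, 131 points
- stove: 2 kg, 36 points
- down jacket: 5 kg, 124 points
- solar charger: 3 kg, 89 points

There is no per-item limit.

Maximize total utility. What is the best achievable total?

Density check — bear canister 76.00, solar charger 29.67, down jacket 24.80, crampons 18.71 are the best per kg.
Best packing: 9×bear canister — 9 kg, 684 total.
No other feasible combination exceeds 684.

684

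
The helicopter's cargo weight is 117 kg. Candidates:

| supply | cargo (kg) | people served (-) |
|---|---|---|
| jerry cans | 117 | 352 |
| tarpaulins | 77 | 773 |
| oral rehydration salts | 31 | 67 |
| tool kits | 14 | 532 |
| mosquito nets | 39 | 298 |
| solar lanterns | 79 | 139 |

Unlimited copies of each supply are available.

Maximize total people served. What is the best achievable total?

8×tool kits uses 112 of the 117 kg and totals 4256.
That's the maximum — no swap from here does better than 4256.

4256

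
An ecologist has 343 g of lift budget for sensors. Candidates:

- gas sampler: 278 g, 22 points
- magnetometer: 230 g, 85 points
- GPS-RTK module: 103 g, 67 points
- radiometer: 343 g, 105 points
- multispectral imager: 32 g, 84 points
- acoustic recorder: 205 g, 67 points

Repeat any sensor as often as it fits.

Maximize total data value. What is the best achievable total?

Ranking by ratio (data value/g): multispectral imager 2.62, GPS-RTK module 0.65, magnetometer 0.37, acoustic recorder 0.33.
Best packing: 10×multispectral imager — 320 g, 840 total.
No other feasible combination exceeds 840.

840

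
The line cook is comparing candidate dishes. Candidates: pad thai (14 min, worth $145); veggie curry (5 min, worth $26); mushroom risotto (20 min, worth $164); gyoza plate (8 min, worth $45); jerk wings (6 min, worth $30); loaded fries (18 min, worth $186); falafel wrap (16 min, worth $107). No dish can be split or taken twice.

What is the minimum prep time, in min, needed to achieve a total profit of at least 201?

Need the lightest bundle worth ≥ 201.
Taking veggie curry + loaded fries gives 212 (≥ 201) for 23 min.
Any bundle with less than 23 min falls short of 201.

23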